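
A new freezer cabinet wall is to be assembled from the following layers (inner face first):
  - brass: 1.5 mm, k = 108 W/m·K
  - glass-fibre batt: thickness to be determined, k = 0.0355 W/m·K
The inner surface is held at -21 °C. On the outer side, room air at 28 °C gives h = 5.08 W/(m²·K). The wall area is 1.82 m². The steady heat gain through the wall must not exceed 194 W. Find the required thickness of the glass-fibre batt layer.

Model the wall as resistances in series:
R_brass = L/(kA) = 0.0015/(108×1.82) = 7.631×10^-6 K/W
R_outer film = 1/(h_o·A) = 1/(5.08×1.82) = 0.1082 K/W
Sum of the known resistances R_other = 0.1082 K/W
Required total resistance R_tot = ΔT/Q_allow = 49/194 = 0.2526 K/W
R_glass-fibre batt = R_tot − R_other = 0.1444 K/W
L = R·k·A = 0.1444×0.0355×1.82

L ≈ 9.33 mm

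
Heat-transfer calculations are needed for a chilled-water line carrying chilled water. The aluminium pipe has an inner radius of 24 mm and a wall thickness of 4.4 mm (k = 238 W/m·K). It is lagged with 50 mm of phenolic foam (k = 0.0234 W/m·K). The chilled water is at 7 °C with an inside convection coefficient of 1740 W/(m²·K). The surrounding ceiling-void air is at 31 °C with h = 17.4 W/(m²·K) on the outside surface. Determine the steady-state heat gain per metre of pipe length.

q′ ≈ 3.42 W/m

For a radial system each layer contributes R = ln(r_out/r_in)/(2πkL); films add R = 1/(hA).
R_inner film = 1/(h_i·2πr₁L) = 1/(1740×2π×0.024×1) = 0.003811 K/W
R_aluminium pipe wall = ln(28.4/24)/(2π×238×1) = 1.126×10^-4 K/W
R_phenolic foam = ln(78.4/28.4)/(2π×0.0234×1) = 6.906 K/W
R_outer film = 1/(h_o·2πr_oL) = 1/(17.4×2π×0.0784×1) = 0.1167 K/W
R_total = 7.027 K/W
Q = ΔT/R_total = 24/7.027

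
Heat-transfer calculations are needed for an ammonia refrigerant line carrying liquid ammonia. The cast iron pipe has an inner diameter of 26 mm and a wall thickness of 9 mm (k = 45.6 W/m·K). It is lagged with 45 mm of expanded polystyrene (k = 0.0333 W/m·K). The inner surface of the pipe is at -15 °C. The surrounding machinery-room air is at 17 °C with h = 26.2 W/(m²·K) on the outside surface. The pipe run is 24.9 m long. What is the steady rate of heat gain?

Q ≈ 147 W

Per-layer cylindrical resistances, series-summed:
R_cast iron pipe wall = ln(22/13)/(2π×45.6×24.9) = 7.374×10^-5 K/W
R_expanded polystyrene = ln(67/22)/(2π×0.0333×24.9) = 0.2138 K/W
R_outer film = 1/(h_o·2πr_oL) = 1/(26.2×2π×0.067×24.9) = 0.003641 K/W
R_total = 0.2175 K/W
Q = ΔT/R_total = 32/0.2175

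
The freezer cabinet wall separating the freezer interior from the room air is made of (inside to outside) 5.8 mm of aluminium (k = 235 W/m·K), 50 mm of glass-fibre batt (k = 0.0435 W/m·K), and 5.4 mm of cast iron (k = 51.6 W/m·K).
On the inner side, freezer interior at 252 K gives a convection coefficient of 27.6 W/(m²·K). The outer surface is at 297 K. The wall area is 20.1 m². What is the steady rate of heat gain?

Thermal resistances in series:
R_inner film = 1/(h_i·A) = 1/(27.6×20.1) = 0.001803 K/W
R_aluminium = L/(kA) = 0.0058/(235×20.1) = 1.228×10^-6 K/W
R_glass-fibre batt = L/(kA) = 0.05/(0.0435×20.1) = 0.05719 K/W
R_cast iron = L/(kA) = 0.0054/(51.6×20.1) = 5.207×10^-6 K/W
R_total = 0.05899 K/W
Q = ΔT / R_total = 45 / 0.05899

Q ≈ 763 W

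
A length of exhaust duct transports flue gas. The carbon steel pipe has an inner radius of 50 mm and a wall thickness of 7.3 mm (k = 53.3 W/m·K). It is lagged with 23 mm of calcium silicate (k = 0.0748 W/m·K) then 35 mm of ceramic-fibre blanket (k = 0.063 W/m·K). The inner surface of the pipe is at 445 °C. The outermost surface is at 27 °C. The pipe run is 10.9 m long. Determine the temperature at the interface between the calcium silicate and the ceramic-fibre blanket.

Radial resistances (cylindrical: R_cond = ln(r_o/r_i)/(2πkL), R_conv = 1/(h·2πrL)):
R_carbon steel pipe wall = ln(57.3/50)/(2π×53.3×10.9) = 3.733×10^-5 K/W
R_calcium silicate = ln(80.3/57.3)/(2π×0.0748×10.9) = 0.06588 K/W
R_ceramic-fibre blanket = ln(115.3/80.3)/(2π×0.063×10.9) = 0.08385 K/W
R_total = 0.1498 K/W
Q = ΔT/R_total = 418/0.1498
Q = 2790 W
T_interface = T_inner − Q·ΣR(inner→interface) = 445 − 2790×0.06591

T ≈ 261 °C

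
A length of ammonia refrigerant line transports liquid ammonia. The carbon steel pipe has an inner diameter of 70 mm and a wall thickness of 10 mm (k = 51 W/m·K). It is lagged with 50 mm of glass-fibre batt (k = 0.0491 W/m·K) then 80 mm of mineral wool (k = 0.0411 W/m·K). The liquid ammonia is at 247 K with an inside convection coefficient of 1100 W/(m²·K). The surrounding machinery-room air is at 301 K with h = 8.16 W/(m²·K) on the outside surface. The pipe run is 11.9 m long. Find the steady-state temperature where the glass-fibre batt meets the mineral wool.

T ≈ 274 K

Radial resistances (cylindrical: R_cond = ln(r_o/r_i)/(2πkL), R_conv = 1/(h·2πrL)):
R_inner film = 1/(h_i·2πr₁L) = 1/(1100×2π×0.035×11.9) = 3.474×10^-4 K/W
R_carbon steel pipe wall = ln(45/35)/(2π×51×11.9) = 6.591×10^-5 K/W
R_glass-fibre batt = ln(95/45)/(2π×0.0491×11.9) = 0.2035 K/W
R_mineral wool = ln(175/95)/(2π×0.0411×11.9) = 0.1988 K/W
R_outer film = 1/(h_o·2πr_oL) = 1/(8.16×2π×0.175×11.9) = 0.009366 K/W
R_total = 0.4121 K/W
Q = ΔT/R_total = 54/0.4121
Q = 131 W
T_interface = T_inner + Q·ΣR(inner→interface) = 247 + 131×0.2039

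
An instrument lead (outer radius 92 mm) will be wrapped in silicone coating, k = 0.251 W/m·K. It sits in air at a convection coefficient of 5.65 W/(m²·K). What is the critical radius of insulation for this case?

For a cylinder r_cr = k/h = 0.251/5.65
r_cr = 44.4 mm; since the bare radius (92 mm) is above r_cr, any added insulation will reduce heat loss.

r_cr ≈ 44.4 mm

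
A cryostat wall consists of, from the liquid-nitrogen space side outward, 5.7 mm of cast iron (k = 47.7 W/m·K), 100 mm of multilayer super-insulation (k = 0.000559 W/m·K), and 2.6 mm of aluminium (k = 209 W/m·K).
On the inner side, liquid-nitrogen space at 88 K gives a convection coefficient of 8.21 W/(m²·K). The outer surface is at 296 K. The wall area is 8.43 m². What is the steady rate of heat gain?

Model the wall as resistances in series:
R_inner film = 1/(h_i·A) = 1/(8.21×8.43) = 0.01445 K/W
R_cast iron = L/(kA) = 0.0057/(47.7×8.43) = 1.418×10^-5 K/W
R_multilayer super-insulation = L/(kA) = 0.1/(0.000559×8.43) = 21.22 K/W
R_aluminium = L/(kA) = 0.0026/(209×8.43) = 1.476×10^-6 K/W
R_total = 21.24 K/W
Q = ΔT / R_total = 208 / 21.24

Q ≈ 9.8 W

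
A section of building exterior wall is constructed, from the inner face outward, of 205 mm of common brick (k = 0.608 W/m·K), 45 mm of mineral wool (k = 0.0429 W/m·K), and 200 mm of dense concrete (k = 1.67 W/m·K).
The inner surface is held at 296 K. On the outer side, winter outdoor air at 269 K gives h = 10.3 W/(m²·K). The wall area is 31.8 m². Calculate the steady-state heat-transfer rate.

Thermal resistances in series:
R_common brick = L/(kA) = 0.205/(0.608×31.8) = 0.0106 K/W
R_mineral wool = L/(kA) = 0.045/(0.0429×31.8) = 0.03299 K/W
R_dense concrete = L/(kA) = 0.2/(1.67×31.8) = 0.003766 K/W
R_outer film = 1/(h_o·A) = 1/(10.3×31.8) = 0.003053 K/W
R_total = 0.05041 K/W
Q = ΔT / R_total = 27 / 0.05041

Q ≈ 536 W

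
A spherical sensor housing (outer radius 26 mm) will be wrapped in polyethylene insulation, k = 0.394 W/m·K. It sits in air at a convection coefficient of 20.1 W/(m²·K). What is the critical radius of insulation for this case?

r_cr ≈ 39.2 mm

For a sphere r_cr = 2k/h = 2×0.394/20.1
r_cr = 39.2 mm; since the bare radius (26 mm) is below r_cr, adding a thin layer of insulation will *increase* heat loss.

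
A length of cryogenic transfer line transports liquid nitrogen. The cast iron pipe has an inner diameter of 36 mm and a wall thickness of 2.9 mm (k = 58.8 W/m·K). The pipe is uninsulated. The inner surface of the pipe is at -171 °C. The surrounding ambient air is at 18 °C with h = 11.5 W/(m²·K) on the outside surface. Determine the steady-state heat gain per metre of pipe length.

Treating each annulus and film as a series resistance:
R_cast iron pipe wall = ln(20.9/18)/(2π×58.8×1) = 4.043×10^-4 K/W
R_outer film = 1/(h_o·2πr_oL) = 1/(11.5×2π×0.0209×1) = 0.6622 K/W
R_total = 0.6626 K/W
Q = ΔT/R_total = 189/0.6626

q′ ≈ 285 W/m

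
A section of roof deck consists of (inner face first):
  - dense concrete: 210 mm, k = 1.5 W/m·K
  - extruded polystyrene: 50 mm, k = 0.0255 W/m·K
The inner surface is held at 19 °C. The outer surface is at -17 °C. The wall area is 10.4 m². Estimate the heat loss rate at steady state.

Q ≈ 178 W

Model the wall as resistances in series:
R_dense concrete = L/(kA) = 0.21/(1.5×10.4) = 0.01346 K/W
R_extruded polystyrene = L/(kA) = 0.05/(0.0255×10.4) = 0.1885 K/W
R_total = 0.202 K/W
Q = ΔT / R_total = 36 / 0.202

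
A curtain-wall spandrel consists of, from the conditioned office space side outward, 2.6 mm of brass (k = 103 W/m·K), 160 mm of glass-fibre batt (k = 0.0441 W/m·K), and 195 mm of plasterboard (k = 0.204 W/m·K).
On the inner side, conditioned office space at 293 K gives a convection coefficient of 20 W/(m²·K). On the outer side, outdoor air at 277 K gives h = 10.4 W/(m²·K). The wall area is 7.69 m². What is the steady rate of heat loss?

Treating each layer as a thermal resistance in series:
R_inner film = 1/(h_i·A) = 1/(20×7.69) = 0.006502 K/W
R_brass = L/(kA) = 0.0026/(103×7.69) = 3.283×10^-6 K/W
R_glass-fibre batt = L/(kA) = 0.16/(0.0441×7.69) = 0.4718 K/W
R_plasterboard = L/(kA) = 0.195/(0.204×7.69) = 0.1243 K/W
R_outer film = 1/(h_o·A) = 1/(10.4×7.69) = 0.0125 K/W
R_total = 0.6151 K/W
Q = ΔT / R_total = 16 / 0.6151

Q ≈ 26 W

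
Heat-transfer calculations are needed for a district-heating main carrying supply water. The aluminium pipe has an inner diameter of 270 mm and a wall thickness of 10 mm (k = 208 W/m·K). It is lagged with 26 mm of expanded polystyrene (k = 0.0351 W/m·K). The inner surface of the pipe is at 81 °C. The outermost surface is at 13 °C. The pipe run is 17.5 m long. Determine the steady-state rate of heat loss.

Radial resistances (cylindrical: R_cond = ln(r_o/r_i)/(2πkL), R_conv = 1/(h·2πrL)):
R_aluminium pipe wall = ln(145/135)/(2π×208×17.5) = 3.124×10^-6 K/W
R_expanded polystyrene = ln(171/145)/(2π×0.0351×17.5) = 0.04273 K/W
R_total = 0.04274 K/W
Q = ΔT/R_total = 68/0.04274

Q ≈ 1590 W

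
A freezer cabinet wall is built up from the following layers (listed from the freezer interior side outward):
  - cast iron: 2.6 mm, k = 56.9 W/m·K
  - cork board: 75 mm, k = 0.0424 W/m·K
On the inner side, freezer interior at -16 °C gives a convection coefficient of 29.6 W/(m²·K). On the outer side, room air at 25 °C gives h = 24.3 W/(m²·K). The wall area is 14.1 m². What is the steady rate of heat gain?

Q ≈ 314 W

Thermal resistances in series:
R_inner film = 1/(h_i·A) = 1/(29.6×14.1) = 0.002396 K/W
R_cast iron = L/(kA) = 0.0026/(56.9×14.1) = 3.241×10^-6 K/W
R_cork board = L/(kA) = 0.075/(0.0424×14.1) = 0.1255 K/W
R_outer film = 1/(h_o·A) = 1/(24.3×14.1) = 0.002919 K/W
R_total = 0.1308 K/W
Q = ΔT / R_total = 41 / 0.1308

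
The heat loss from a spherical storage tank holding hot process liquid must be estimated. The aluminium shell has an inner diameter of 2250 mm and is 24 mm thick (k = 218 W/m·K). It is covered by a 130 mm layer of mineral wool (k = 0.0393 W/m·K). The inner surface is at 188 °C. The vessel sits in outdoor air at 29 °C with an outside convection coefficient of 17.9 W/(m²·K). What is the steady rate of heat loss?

Each spherical layer contributes R = (1/r_i − 1/r_o)/(4πk):
R_aluminium shell = (1/1.125 − 1/1.149)/(4π×218) = 6.778×10^-6 K/W
R_mineral wool = (1/1.149 − 1/1.279)/(4π×0.0393) = 0.1791 K/W
R_outer film = 1/(h·4πr_o²) = 1/(17.9×4π×1.279²) = 0.002718 K/W
R_total = 0.1818 K/W
Q = ΔT/R_total = 159/0.1818

Q ≈ 874 W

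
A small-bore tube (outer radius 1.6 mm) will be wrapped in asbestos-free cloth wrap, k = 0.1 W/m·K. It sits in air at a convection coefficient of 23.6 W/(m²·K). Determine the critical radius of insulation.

For a cylinder r_cr = k/h = 0.1/23.6
r_cr = 4.24 mm; since the bare radius (1.6 mm) is below r_cr, adding a thin layer of insulation will *increase* heat loss.

r_cr ≈ 4.24 mm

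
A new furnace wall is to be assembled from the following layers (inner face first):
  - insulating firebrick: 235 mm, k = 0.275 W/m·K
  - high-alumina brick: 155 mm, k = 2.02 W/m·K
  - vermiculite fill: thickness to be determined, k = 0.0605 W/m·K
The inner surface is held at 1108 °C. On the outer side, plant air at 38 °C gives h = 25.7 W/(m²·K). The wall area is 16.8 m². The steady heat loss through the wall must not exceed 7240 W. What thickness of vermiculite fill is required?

Treating each layer as a thermal resistance in series:
R_insulating firebrick = L/(kA) = 0.235/(0.275×16.8) = 0.05087 K/W
R_high-alumina brick = L/(kA) = 0.155/(2.02×16.8) = 0.004567 K/W
R_outer film = 1/(h_o·A) = 1/(25.7×16.8) = 0.002316 K/W
Sum of the known resistances R_other = 0.05775 K/W
Required total resistance R_tot = ΔT/Q_allow = 1070/7240 = 0.1478 K/W
R_vermiculite fill = R_tot − R_other = 0.09004 K/W
L = R·k·A = 0.09004×0.0605×16.8

L ≈ 91.5 mm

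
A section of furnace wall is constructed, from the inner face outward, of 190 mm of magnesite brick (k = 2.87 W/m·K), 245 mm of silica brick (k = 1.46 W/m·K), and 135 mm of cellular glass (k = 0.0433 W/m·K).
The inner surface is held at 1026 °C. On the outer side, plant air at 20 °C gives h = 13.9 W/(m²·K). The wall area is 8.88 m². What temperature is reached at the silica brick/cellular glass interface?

T ≈ 957 °C

Series thermal resistances:
R_magnesite brick = L/(kA) = 0.19/(2.87×8.88) = 0.007455 K/W
R_silica brick = L/(kA) = 0.245/(1.46×8.88) = 0.0189 K/W
R_cellular glass = L/(kA) = 0.135/(0.0433×8.88) = 0.3511 K/W
R_outer film = 1/(h_o·A) = 1/(13.9×8.88) = 0.008102 K/W
R_total = 0.3856 K/W;  Q = ΔT/R_total = 1006/0.3856 = 2609 W
T_interface = T_inner − Q·ΣR(inner→interface) = 1026 − 2610×0.02635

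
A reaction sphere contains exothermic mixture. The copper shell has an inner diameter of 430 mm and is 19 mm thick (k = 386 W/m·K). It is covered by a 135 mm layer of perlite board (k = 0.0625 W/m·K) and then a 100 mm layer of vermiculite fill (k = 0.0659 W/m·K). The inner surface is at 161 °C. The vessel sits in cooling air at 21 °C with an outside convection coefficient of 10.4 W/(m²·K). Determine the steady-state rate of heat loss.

Q ≈ 51.4 W

Each spherical layer contributes R = (1/r_i − 1/r_o)/(4πk):
R_copper shell = (1/0.215 − 1/0.234)/(4π×386) = 7.786×10^-5 K/W
R_perlite board = (1/0.234 − 1/0.369)/(4π×0.0625) = 1.991 K/W
R_vermiculite fill = (1/0.369 − 1/0.469)/(4π×0.0659) = 0.6978 K/W
R_outer film = 1/(h·4πr_o²) = 1/(10.4×4π×0.469²) = 0.03479 K/W
R_total = 2.723 K/W
Q = ΔT/R_total = 140/2.723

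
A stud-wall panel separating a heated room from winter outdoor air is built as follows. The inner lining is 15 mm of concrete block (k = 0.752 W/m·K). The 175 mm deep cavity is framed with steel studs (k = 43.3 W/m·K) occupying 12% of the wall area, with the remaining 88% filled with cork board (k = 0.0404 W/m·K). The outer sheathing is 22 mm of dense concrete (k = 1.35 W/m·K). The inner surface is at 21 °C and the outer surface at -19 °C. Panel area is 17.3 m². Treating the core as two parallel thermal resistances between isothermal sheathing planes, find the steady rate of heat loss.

Q ≈ 9930 W

Sheathing layers in series; stud and cavity paths in parallel between them.
R_inner = 0.015/(0.752×17.3) = 0.001153 K/W
R_stud  = 0.175/(43.3×0.12×17.3) = 0.001947 K/W
R_cav   = 0.175/(0.0404×0.88×17.3) = 0.2845 K/W
1/R_core = 1/R_stud + 1/R_cav → R_core = 0.001934 K/W
R_outer = 0.022/(1.35×17.3) = 9.42×10^-4 K/W
R_total = 0.004029 K/W
Q = ΔT/R_total = 40/0.004029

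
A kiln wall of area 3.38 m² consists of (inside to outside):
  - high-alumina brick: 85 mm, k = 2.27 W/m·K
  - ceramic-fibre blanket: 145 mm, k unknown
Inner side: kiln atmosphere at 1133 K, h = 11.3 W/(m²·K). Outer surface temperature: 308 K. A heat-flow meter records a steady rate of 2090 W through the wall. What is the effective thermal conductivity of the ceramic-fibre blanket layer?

Using the resistance-network approach (series):
R_inner film = 1/(h_i·A) = 1/(11.3×3.38) = 0.02618 K/W
R_high-alumina brick = L/(kA) = 0.085/(2.27×3.38) = 0.01108 K/W
Sum of known resistances R_other = 0.03726 K/W
Total R = ΔT/Q = 825/2090 = 0.3947 K/W
R_ceramic-fibre blanket = R_total − R_other = 0.3575 K/W
k = L/(R·A) = 0.145/(0.3575×3.38)

k ≈ 0.12 W/(m·K)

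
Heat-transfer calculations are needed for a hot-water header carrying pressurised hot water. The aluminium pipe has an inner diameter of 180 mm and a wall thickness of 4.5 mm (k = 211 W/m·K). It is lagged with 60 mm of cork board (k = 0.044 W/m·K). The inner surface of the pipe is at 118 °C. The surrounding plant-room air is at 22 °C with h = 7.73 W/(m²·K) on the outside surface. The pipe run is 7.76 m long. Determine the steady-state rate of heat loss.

Treating each annulus and film as a series resistance:
R_aluminium pipe wall = ln(94.5/90)/(2π×211×7.76) = 4.743×10^-6 K/W
R_cork board = ln(154.5/94.5)/(2π×0.044×7.76) = 0.2291 K/W
R_outer film = 1/(h_o·2πr_oL) = 1/(7.73×2π×0.1545×7.76) = 0.01717 K/W
R_total = 0.2463 K/W
Q = ΔT/R_total = 96/0.2463

Q ≈ 390 W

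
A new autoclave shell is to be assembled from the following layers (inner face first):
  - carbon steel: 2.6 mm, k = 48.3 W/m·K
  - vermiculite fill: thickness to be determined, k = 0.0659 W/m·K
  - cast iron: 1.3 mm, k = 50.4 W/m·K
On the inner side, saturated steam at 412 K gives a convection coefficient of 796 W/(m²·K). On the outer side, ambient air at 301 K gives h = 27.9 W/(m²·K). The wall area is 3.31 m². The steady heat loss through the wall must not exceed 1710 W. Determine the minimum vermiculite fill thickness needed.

Treating each layer as a thermal resistance in series:
R_inner film = 1/(h_i·A) = 1/(796×3.31) = 3.795×10^-4 K/W
R_carbon steel = L/(kA) = 0.0026/(48.3×3.31) = 1.626×10^-5 K/W
R_cast iron = L/(kA) = 0.0013/(50.4×3.31) = 7.793×10^-6 K/W
R_outer film = 1/(h_o·A) = 1/(27.9×3.31) = 0.01083 K/W
Sum of the known resistances R_other = 0.01123 K/W
Required total resistance R_tot = ΔT/Q_allow = 111/1710 = 0.06491 K/W
R_vermiculite fill = R_tot − R_other = 0.05368 K/W
L = R·k·A = 0.05368×0.0659×3.31

L ≈ 11.7 mm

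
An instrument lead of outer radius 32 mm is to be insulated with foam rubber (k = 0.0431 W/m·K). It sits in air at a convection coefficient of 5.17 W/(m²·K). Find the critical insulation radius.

For a cylinder r_cr = k/h = 0.0431/5.17
r_cr = 8.34 mm; since the bare radius (32 mm) is above r_cr, any added insulation will reduce heat loss.

r_cr ≈ 8.34 mm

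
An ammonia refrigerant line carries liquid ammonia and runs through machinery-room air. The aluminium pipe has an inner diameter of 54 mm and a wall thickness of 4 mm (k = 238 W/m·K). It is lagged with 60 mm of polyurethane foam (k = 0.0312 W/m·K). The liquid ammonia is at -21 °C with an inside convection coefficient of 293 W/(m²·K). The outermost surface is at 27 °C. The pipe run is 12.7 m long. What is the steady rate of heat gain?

Radial resistances (cylindrical: R_cond = ln(r_o/r_i)/(2πkL), R_conv = 1/(h·2πrL)):
R_inner film = 1/(h_i·2πr₁L) = 1/(293×2π×0.027×12.7) = 0.001584 K/W
R_aluminium pipe wall = ln(31/27)/(2π×238×12.7) = 7.274×10^-6 K/W
R_polyurethane foam = ln(91/31)/(2π×0.0312×12.7) = 0.4325 K/W
R_total = 0.4341 K/W
Q = ΔT/R_total = 48/0.4341

Q ≈ 111 W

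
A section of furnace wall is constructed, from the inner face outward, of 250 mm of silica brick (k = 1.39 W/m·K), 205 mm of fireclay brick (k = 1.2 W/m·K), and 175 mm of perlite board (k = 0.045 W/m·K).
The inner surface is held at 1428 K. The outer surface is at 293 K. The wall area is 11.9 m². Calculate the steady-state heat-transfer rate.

Q ≈ 3190 W

Thermal resistances in series:
R_silica brick = L/(kA) = 0.25/(1.39×11.9) = 0.01511 K/W
R_fireclay brick = L/(kA) = 0.205/(1.2×11.9) = 0.01436 K/W
R_perlite board = L/(kA) = 0.175/(0.045×11.9) = 0.3268 K/W
R_total = 0.3563 K/W
Q = ΔT / R_total = 1135 / 0.3563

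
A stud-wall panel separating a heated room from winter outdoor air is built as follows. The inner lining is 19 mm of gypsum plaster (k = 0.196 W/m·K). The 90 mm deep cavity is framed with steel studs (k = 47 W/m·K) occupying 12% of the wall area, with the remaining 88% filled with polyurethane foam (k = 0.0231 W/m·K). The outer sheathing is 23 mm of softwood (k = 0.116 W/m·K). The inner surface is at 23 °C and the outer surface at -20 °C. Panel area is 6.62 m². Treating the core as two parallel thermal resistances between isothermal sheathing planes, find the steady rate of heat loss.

Sheathing layers in series; stud and cavity paths in parallel between them.
R_inner = 0.019/(0.196×6.62) = 0.01464 K/W
R_stud  = 0.09/(47×0.12×6.62) = 0.00241 K/W
R_cav   = 0.09/(0.0231×0.88×6.62) = 0.6688 K/W
1/R_core = 1/R_stud + 1/R_cav → R_core = 0.002402 K/W
R_outer = 0.023/(0.116×6.62) = 0.02995 K/W
R_total = 0.047 K/W
Q = ΔT/R_total = 43/0.047

Q ≈ 915 W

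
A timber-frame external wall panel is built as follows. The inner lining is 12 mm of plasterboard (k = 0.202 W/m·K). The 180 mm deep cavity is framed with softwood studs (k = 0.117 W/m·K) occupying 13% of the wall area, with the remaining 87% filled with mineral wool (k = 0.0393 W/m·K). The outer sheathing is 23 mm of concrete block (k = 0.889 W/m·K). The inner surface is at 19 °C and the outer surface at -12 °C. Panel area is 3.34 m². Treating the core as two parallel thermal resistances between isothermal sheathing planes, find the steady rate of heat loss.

Sheathing layers in series; stud and cavity paths in parallel between them.
R_inner = 0.012/(0.202×3.34) = 0.01779 K/W
R_stud  = 0.18/(0.117×0.13×3.34) = 3.543 K/W
R_cav   = 0.18/(0.0393×0.87×3.34) = 1.576 K/W
1/R_core = 1/R_stud + 1/R_cav → R_core = 1.091 K/W
R_outer = 0.023/(0.889×3.34) = 0.007746 K/W
R_total = 1.116 K/W
Q = ΔT/R_total = 31/1.116

Q ≈ 27.8 W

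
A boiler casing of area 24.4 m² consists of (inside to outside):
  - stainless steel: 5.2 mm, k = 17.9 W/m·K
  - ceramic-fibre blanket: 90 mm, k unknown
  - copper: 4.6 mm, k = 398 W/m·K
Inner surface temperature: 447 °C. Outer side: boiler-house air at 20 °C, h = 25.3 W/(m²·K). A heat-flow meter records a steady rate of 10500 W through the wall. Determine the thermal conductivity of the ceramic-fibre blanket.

k ≈ 0.0945 W/(m·K)

Using the resistance-network approach (series):
R_stainless steel = L/(kA) = 0.0052/(17.9×24.4) = 1.191×10^-5 K/W
R_copper = L/(kA) = 0.0046/(398×24.4) = 4.737×10^-7 K/W
R_outer film = 1/(h_o·A) = 1/(25.3×24.4) = 0.00162 K/W
Sum of known resistances R_other = 0.001632 K/W
Total R = ΔT/Q = 427/10500 = 0.04067 K/W
R_ceramic-fibre blanket = R_total − R_other = 0.03903 K/W
k = L/(R·A) = 0.09/(0.03903×24.4)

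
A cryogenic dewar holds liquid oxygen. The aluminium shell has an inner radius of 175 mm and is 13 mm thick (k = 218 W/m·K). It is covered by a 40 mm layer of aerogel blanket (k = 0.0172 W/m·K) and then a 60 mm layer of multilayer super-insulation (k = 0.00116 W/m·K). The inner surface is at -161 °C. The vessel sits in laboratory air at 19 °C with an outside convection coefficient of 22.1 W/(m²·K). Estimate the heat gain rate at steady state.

Q ≈ 2.68 W

Each spherical layer contributes R = (1/r_i − 1/r_o)/(4πk):
R_aluminium shell = (1/0.175 − 1/0.188)/(4π×218) = 1.442×10^-4 K/W
R_aerogel blanket = (1/0.188 − 1/0.228)/(4π×0.0172) = 4.317 K/W
R_multilayer super-insulation = (1/0.228 − 1/0.288)/(4π×0.00116) = 62.68 K/W
R_outer film = 1/(h·4πr_o²) = 1/(22.1×4π×0.288²) = 0.04341 K/W
R_total = 67.04 K/W
Q = ΔT/R_total = 180/67.04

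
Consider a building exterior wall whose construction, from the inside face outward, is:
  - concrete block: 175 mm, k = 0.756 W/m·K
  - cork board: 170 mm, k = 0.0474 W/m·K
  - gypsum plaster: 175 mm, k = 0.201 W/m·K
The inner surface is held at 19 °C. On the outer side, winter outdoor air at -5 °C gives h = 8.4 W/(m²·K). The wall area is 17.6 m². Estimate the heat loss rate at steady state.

Q ≈ 87.9 W

Model the wall as resistances in series:
R_concrete block = L/(kA) = 0.175/(0.756×17.6) = 0.01315 K/W
R_cork board = L/(kA) = 0.17/(0.0474×17.6) = 0.2038 K/W
R_gypsum plaster = L/(kA) = 0.175/(0.201×17.6) = 0.04947 K/W
R_outer film = 1/(h_o·A) = 1/(8.4×17.6) = 0.006764 K/W
R_total = 0.2732 K/W
Q = ΔT / R_total = 24 / 0.2732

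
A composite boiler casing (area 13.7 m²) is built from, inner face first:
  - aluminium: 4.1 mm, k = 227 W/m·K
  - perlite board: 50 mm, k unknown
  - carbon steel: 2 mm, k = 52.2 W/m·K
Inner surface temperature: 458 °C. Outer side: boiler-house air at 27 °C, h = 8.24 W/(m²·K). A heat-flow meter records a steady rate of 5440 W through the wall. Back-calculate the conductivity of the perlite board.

k ≈ 0.0519 W/(m·K)

Thermal resistances in series:
R_aluminium = L/(kA) = 0.0041/(227×13.7) = 1.318×10^-6 K/W
R_carbon steel = L/(kA) = 0.002/(52.2×13.7) = 2.797×10^-6 K/W
R_outer film = 1/(h_o·A) = 1/(8.24×13.7) = 0.008858 K/W
Sum of known resistances R_other = 0.008862 K/W
Total R = ΔT/Q = 431/5440 = 0.07923 K/W
R_perlite board = R_total − R_other = 0.07037 K/W
k = L/(R·A) = 0.05/(0.07037×13.7)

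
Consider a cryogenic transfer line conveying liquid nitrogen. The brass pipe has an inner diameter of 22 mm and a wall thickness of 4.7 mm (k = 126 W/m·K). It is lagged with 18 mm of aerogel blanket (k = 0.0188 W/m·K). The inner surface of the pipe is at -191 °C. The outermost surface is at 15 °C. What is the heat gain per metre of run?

q′ ≈ 31.9 W/m

For a radial system each layer contributes R = ln(r_out/r_in)/(2πkL); films add R = 1/(hA).
R_brass pipe wall = ln(15.7/11)/(2π×126×1) = 4.494×10^-4 K/W
R_aerogel blanket = ln(33.7/15.7)/(2π×0.0188×1) = 6.466 K/W
R_total = 6.467 K/W
Q = ΔT/R_total = 206/6.467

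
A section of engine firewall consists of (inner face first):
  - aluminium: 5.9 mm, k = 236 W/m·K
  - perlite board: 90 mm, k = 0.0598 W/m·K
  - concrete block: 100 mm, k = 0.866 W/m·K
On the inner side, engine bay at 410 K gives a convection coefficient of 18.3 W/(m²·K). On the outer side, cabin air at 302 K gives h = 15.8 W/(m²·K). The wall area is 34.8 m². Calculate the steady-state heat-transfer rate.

Q ≈ 2160 W

Model the wall as resistances in series:
R_inner film = 1/(h_i·A) = 1/(18.3×34.8) = 0.00157 K/W
R_aluminium = L/(kA) = 0.0059/(236×34.8) = 7.184×10^-7 K/W
R_perlite board = L/(kA) = 0.09/(0.0598×34.8) = 0.04325 K/W
R_concrete block = L/(kA) = 0.1/(0.866×34.8) = 0.003318 K/W
R_outer film = 1/(h_o·A) = 1/(15.8×34.8) = 0.001819 K/W
R_total = 0.04996 K/W
Q = ΔT / R_total = 108 / 0.04996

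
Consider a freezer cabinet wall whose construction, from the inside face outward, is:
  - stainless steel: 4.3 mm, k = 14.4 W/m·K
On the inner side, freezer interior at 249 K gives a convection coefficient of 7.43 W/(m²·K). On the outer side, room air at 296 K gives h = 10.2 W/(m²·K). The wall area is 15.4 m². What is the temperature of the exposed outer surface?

T ≈ 276 K

Model the wall as resistances in series:
R_inner film = 1/(h_i·A) = 1/(7.43×15.4) = 0.00874 K/W
R_stainless steel = L/(kA) = 0.0043/(14.4×15.4) = 1.939×10^-5 K/W
R_outer film = 1/(h_o·A) = 1/(10.2×15.4) = 0.006366 K/W
R_total = 0.01513 K/W;  Q = ΔT/R_total = 47/0.01513 = 3107 W
T_interface = T_inner + Q·ΣR(inner→interface) = 249 + 3110×0.008759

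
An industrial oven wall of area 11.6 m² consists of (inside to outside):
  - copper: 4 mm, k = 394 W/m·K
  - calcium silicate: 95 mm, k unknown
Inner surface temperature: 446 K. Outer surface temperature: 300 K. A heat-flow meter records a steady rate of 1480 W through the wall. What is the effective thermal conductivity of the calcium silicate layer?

k ≈ 0.083 W/(m·K)

Model the wall as resistances in series:
R_copper = L/(kA) = 0.004/(394×11.6) = 8.752×10^-7 K/W
Sum of known resistances R_other = 8.752×10^-7 K/W
Total R = ΔT/Q = 146/1480 = 0.09865 K/W
R_calcium silicate = R_total − R_other = 0.09865 K/W
k = L/(R·A) = 0.095/(0.09865×11.6)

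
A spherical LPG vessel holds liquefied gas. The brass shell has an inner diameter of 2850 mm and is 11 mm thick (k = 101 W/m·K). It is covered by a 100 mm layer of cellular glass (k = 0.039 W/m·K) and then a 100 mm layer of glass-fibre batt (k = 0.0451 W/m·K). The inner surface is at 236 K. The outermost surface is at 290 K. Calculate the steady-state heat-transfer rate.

Each spherical layer contributes R = (1/r_i − 1/r_o)/(4πk):
R_brass shell = (1/1.425 − 1/1.436)/(4π×101) = 4.235×10^-6 K/W
R_cellular glass = (1/1.436 − 1/1.536)/(4π×0.039) = 0.09251 K/W
R_glass-fibre batt = (1/1.536 − 1/1.636)/(4π×0.0451) = 0.07022 K/W
R_total = 0.1627 K/W
Q = ΔT/R_total = 54/0.1627

Q ≈ 332 W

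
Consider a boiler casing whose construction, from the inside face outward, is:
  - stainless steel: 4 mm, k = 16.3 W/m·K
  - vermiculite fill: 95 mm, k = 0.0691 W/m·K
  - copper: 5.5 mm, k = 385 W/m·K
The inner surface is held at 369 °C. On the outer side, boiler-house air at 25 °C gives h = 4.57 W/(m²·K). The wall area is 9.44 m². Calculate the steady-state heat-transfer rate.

Q ≈ 2040 W

Model the wall as resistances in series:
R_stainless steel = L/(kA) = 0.004/(16.3×9.44) = 2.6×10^-5 K/W
R_vermiculite fill = L/(kA) = 0.095/(0.0691×9.44) = 0.1456 K/W
R_copper = L/(kA) = 0.0055/(385×9.44) = 1.513×10^-6 K/W
R_outer film = 1/(h_o·A) = 1/(4.57×9.44) = 0.02318 K/W
R_total = 0.1688 K/W
Q = ΔT / R_total = 344 / 0.1688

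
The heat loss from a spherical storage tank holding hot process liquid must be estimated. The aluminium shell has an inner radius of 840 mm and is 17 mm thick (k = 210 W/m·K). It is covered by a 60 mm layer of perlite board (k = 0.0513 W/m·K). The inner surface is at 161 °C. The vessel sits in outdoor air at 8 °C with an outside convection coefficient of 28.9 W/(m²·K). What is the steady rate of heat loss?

Q ≈ 1260 W

Each spherical layer contributes R = (1/r_i − 1/r_o)/(4πk):
R_aluminium shell = (1/0.84 − 1/0.857)/(4π×210) = 8.949×10^-6 K/W
R_perlite board = (1/0.857 − 1/0.917)/(4π×0.0513) = 0.1184 K/W
R_outer film = 1/(h·4πr_o²) = 1/(28.9×4π×0.917²) = 0.003275 K/W
R_total = 0.1217 K/W
Q = ΔT/R_total = 153/0.1217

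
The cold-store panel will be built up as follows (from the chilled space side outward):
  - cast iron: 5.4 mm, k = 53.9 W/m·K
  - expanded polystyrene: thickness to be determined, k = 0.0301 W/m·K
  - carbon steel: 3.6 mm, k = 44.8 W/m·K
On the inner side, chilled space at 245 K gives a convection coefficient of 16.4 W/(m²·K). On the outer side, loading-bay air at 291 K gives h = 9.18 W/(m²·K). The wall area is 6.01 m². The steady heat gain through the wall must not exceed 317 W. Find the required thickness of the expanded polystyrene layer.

L ≈ 21.1 mm

Thermal resistances in series:
R_inner film = 1/(h_i·A) = 1/(16.4×6.01) = 0.01015 K/W
R_cast iron = L/(kA) = 0.0054/(53.9×6.01) = 1.667×10^-5 K/W
R_carbon steel = L/(kA) = 0.0036/(44.8×6.01) = 1.337×10^-5 K/W
R_outer film = 1/(h_o·A) = 1/(9.18×6.01) = 0.01813 K/W
Sum of the known resistances R_other = 0.0283 K/W
Required total resistance R_tot = ΔT/Q_allow = 46/317 = 0.1451 K/W
R_expanded polystyrene = R_tot − R_other = 0.1168 K/W
L = R·k·A = 0.1168×0.0301×6.01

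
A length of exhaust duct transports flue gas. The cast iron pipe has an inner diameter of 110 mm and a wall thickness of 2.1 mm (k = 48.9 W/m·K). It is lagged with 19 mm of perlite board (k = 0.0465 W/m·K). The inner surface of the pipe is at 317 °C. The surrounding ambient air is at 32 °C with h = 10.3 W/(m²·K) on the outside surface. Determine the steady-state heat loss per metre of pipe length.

Treating each annulus and film as a series resistance:
R_cast iron pipe wall = ln(57.1/55)/(2π×48.9×1) = 1.22×10^-4 K/W
R_perlite board = ln(76.1/57.1)/(2π×0.0465×1) = 0.9831 K/W
R_outer film = 1/(h_o·2πr_oL) = 1/(10.3×2π×0.0761×1) = 0.203 K/W
R_total = 1.186 K/W
Q = ΔT/R_total = 285/1.186

q′ ≈ 240 W/m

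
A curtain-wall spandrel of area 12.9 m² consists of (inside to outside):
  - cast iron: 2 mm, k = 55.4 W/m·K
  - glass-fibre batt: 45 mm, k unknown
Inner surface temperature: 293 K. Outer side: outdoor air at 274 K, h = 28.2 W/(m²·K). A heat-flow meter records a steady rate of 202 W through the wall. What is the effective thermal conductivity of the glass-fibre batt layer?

k ≈ 0.0382 W/(m·K)

Thermal resistances in series:
R_cast iron = L/(kA) = 0.002/(55.4×12.9) = 2.799×10^-6 K/W
R_outer film = 1/(h_o·A) = 1/(28.2×12.9) = 0.002749 K/W
Sum of known resistances R_other = 0.002752 K/W
Total R = ΔT/Q = 19/202 = 0.09406 K/W
R_glass-fibre batt = R_total − R_other = 0.09131 K/W
k = L/(R·A) = 0.045/(0.09131×12.9)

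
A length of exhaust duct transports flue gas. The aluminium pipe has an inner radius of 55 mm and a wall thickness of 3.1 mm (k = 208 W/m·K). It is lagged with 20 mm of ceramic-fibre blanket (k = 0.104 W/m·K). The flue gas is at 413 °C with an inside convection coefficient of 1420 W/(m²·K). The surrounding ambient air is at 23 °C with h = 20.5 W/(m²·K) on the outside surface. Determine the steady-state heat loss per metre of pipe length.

q′ ≈ 704 W/m

For a radial system each layer contributes R = ln(r_out/r_in)/(2πkL); films add R = 1/(hA).
R_inner film = 1/(h_i·2πr₁L) = 1/(1420×2π×0.055×1) = 0.002038 K/W
R_aluminium pipe wall = ln(58.1/55)/(2π×208×1) = 4.196×10^-5 K/W
R_ceramic-fibre blanket = ln(78.1/58.1)/(2π×0.104×1) = 0.4527 K/W
R_outer film = 1/(h_o·2πr_oL) = 1/(20.5×2π×0.0781×1) = 0.09941 K/W
R_total = 0.5542 K/W
Q = ΔT/R_total = 390/0.5542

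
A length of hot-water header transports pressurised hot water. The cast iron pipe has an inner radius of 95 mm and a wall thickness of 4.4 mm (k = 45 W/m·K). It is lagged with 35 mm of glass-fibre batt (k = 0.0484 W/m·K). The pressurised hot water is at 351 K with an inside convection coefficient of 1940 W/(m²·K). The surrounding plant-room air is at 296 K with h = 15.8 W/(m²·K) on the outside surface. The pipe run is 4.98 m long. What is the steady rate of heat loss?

Per-layer cylindrical resistances, series-summed:
R_inner film = 1/(h_i·2πr₁L) = 1/(1940×2π×0.095×4.98) = 1.734×10^-4 K/W
R_cast iron pipe wall = ln(99.4/95)/(2π×45×4.98) = 3.215×10^-5 K/W
R_glass-fibre batt = ln(134.4/99.4)/(2π×0.0484×4.98) = 0.1992 K/W
R_outer film = 1/(h_o·2πr_oL) = 1/(15.8×2π×0.1344×4.98) = 0.01505 K/W
R_total = 0.2144 K/W
Q = ΔT/R_total = 55/0.2144

Q ≈ 256 W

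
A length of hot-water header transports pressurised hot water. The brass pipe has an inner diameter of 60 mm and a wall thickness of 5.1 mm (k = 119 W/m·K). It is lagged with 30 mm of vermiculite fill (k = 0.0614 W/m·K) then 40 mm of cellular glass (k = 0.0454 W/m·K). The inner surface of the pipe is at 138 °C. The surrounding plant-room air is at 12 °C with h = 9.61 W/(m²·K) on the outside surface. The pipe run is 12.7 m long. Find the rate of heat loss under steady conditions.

Q ≈ 465 W

Per-layer cylindrical resistances, series-summed:
R_brass pipe wall = ln(35.1/30)/(2π×119×12.7) = 1.653×10^-5 K/W
R_vermiculite fill = ln(65.1/35.1)/(2π×0.0614×12.7) = 0.1261 K/W
R_cellular glass = ln(105.1/65.1)/(2π×0.0454×12.7) = 0.1322 K/W
R_outer film = 1/(h_o·2πr_oL) = 1/(9.61×2π×0.1051×12.7) = 0.01241 K/W
R_total = 0.2707 K/W
Q = ΔT/R_total = 126/0.2707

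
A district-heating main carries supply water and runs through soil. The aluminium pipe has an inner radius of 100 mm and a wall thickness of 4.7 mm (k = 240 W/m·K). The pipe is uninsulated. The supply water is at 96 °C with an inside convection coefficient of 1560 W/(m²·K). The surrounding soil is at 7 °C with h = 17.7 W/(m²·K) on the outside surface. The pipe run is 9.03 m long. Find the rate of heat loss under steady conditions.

Q ≈ 9240 W

Cylindrical conduction, so R = ln(r₂/r₁)/(2πkL) per layer, in series:
R_inner film = 1/(h_i·2πr₁L) = 1/(1560×2π×0.1×9.03) = 1.13×10^-4 K/W
R_aluminium pipe wall = ln(104.7/100)/(2π×240×9.03) = 3.373×10^-6 K/W
R_outer film = 1/(h_o·2πr_oL) = 1/(17.7×2π×0.1047×9.03) = 0.009511 K/W
R_total = 0.009627 K/W
Q = ΔT/R_total = 89/0.009627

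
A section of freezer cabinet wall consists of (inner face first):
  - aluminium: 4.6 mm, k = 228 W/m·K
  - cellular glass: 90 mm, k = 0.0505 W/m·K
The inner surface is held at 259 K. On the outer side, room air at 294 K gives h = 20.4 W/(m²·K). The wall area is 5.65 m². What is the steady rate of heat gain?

Q ≈ 108 W

Thermal resistances in series:
R_aluminium = L/(kA) = 0.0046/(228×5.65) = 3.571×10^-6 K/W
R_cellular glass = L/(kA) = 0.09/(0.0505×5.65) = 0.3154 K/W
R_outer film = 1/(h_o·A) = 1/(20.4×5.65) = 0.008676 K/W
R_total = 0.3241 K/W
Q = ΔT / R_total = 35 / 0.3241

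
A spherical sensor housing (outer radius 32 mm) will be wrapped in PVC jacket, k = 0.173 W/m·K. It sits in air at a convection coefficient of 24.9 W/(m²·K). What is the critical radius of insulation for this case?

r_cr ≈ 13.9 mm

For a sphere r_cr = 2k/h = 2×0.173/24.9
r_cr = 13.9 mm; since the bare radius (32 mm) is above r_cr, any added insulation will reduce heat loss.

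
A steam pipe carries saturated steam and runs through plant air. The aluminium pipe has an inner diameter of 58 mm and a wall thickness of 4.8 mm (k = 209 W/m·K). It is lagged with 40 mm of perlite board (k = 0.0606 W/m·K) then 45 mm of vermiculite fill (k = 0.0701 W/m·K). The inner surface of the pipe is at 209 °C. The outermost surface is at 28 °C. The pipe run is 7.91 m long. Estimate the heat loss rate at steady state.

Per-layer cylindrical resistances, series-summed:
R_aluminium pipe wall = ln(33.8/29)/(2π×209×7.91) = 1.475×10^-5 K/W
R_perlite board = ln(73.8/33.8)/(2π×0.0606×7.91) = 0.2593 K/W
R_vermiculite fill = ln(118.8/73.8)/(2π×0.0701×7.91) = 0.1366 K/W
R_total = 0.3959 K/W
Q = ΔT/R_total = 181/0.3959

Q ≈ 457 W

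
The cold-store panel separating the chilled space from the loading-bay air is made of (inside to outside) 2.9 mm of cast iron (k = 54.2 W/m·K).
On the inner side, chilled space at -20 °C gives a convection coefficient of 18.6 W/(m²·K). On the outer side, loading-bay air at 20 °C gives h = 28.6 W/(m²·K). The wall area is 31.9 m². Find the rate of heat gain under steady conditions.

Q ≈ 14400 W

Series thermal resistances:
R_inner film = 1/(h_i·A) = 1/(18.6×31.9) = 0.001685 K/W
R_cast iron = L/(kA) = 0.0029/(54.2×31.9) = 1.677×10^-6 K/W
R_outer film = 1/(h_o·A) = 1/(28.6×31.9) = 0.001096 K/W
R_total = 0.002783 K/W
Q = ΔT / R_total = 40 / 0.002783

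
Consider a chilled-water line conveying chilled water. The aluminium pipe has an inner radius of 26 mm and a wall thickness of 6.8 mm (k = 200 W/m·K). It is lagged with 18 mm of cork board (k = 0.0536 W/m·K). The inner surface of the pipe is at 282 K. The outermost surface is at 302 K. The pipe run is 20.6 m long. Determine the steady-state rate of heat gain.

For a radial system each layer contributes R = ln(r_out/r_in)/(2πkL); films add R = 1/(hA).
R_aluminium pipe wall = ln(32.8/26)/(2π×200×20.6) = 8.975×10^-6 K/W
R_cork board = ln(50.8/32.8)/(2π×0.0536×20.6) = 0.06306 K/W
R_total = 0.06307 K/W
Q = ΔT/R_total = 20/0.06307

Q ≈ 317 W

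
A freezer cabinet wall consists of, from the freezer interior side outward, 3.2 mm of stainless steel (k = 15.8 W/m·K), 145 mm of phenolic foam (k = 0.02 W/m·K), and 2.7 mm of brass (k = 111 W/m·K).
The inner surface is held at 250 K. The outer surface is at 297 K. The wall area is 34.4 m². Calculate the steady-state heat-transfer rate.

Q ≈ 223 W

Thermal resistances in series:
R_stainless steel = L/(kA) = 0.0032/(15.8×34.4) = 5.888×10^-6 K/W
R_phenolic foam = L/(kA) = 0.145/(0.02×34.4) = 0.2108 K/W
R_brass = L/(kA) = 0.0027/(111×34.4) = 7.071×10^-7 K/W
R_total = 0.2108 K/W
Q = ΔT / R_total = 47 / 0.2108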